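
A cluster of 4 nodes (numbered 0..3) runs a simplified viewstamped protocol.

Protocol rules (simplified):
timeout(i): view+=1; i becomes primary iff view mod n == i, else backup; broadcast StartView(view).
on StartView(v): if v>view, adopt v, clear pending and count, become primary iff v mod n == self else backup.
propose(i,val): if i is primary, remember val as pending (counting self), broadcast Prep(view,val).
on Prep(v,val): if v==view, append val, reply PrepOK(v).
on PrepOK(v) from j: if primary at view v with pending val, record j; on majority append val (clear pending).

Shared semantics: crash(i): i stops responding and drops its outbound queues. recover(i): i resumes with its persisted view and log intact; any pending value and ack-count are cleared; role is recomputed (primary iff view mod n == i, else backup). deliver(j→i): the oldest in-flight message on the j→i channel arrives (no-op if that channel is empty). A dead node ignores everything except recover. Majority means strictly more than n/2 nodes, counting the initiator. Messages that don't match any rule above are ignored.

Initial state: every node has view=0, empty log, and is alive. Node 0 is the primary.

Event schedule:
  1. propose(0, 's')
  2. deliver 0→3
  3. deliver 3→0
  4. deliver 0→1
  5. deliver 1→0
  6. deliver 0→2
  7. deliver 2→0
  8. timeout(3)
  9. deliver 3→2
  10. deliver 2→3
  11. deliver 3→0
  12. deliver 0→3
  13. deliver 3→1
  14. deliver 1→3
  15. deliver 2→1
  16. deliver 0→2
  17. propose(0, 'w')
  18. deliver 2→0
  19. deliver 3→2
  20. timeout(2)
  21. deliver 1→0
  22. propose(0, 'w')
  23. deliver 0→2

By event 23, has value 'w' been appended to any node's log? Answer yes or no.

1. propose(0,'s'):  nop
2. deliver 0→3:  <3:back v0 s>
3. deliver 3→0:  nop
4. deliver 0→1:  <1:back v0 s>
5. deliver 1→0:  <0:prim v0 s>
6. deliver 0→2:  <2:back v0 s>
7. deliver 2→0:  nop
8. timeout(3):  <3:back v1 s>
9. deliver 3→2:  <2:back v1 s>
10. deliver 2→3:  nop
11. deliver 3→0:  <0:back v1 s>
12. deliver 0→3:  nop
13. deliver 3→1:  <1:prim v1 s>
14. deliver 1→3:  nop
15. deliver 2→1:  nop
16. deliver 0→2:  nop
17. propose(0,'w'):  nop
18. deliver 2→0:  nop
19. deliver 3→2:  nop
20. timeout(2):  <2:prim v2 s>
21. deliver 1→0:  nop
22. propose(0,'w'):  nop
23. deliver 0→2:  nop

no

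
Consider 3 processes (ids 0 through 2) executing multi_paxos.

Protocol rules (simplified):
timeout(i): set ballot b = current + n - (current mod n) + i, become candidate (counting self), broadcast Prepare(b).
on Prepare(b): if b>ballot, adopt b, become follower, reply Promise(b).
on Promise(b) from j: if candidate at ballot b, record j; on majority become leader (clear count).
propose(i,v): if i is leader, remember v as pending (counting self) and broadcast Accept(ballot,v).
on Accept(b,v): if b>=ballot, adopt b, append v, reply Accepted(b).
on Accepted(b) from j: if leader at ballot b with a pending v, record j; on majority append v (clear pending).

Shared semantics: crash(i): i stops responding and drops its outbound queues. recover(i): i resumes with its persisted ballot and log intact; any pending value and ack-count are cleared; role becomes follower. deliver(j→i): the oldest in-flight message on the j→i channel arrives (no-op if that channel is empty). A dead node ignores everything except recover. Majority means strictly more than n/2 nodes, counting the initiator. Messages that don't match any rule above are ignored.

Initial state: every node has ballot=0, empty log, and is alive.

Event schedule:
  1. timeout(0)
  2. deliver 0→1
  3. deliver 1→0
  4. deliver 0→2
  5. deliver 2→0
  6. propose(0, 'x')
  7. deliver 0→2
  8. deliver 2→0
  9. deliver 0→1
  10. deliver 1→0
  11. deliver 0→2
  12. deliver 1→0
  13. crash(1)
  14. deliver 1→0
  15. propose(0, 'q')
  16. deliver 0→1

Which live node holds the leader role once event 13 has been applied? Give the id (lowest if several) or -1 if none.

0

1. timeout(0):  <0:cand b3 ->
2. deliver 0→1:  <1:foll b3 ->
3. deliver 1→0:  <0:lead b3 ->
4. deliver 0→2:  <2:foll b3 ->
5. deliver 2→0:  nop
6. propose(0,'x'):  nop
7. deliver 0→2:  <2:foll b3 x>
8. deliver 2→0:  <0:lead b3 x>
9. deliver 0→1:  <1:foll b3 x>
10. deliver 1→0:  nop
11. deliver 0→2:  nop
12. deliver 1→0:  nop
13. crash(1):  <1:✗foll b3 x>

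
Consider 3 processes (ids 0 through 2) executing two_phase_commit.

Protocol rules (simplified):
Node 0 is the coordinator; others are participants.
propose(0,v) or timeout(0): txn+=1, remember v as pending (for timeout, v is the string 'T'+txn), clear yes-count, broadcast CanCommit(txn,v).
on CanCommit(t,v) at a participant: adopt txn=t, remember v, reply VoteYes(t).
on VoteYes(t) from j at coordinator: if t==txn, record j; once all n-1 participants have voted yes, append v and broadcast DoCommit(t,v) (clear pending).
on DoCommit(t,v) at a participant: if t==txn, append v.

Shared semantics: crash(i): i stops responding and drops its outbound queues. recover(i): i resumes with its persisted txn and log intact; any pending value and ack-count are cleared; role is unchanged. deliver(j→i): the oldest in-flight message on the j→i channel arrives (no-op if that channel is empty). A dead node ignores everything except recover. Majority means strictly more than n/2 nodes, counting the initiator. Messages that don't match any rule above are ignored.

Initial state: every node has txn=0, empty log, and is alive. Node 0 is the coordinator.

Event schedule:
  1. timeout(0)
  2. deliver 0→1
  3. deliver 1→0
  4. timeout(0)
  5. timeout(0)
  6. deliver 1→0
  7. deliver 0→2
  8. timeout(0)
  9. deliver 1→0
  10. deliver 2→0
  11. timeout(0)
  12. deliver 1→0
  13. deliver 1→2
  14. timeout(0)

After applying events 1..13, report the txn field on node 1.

1

after 1 — timeout(0): n0:coor/t1/[-]
after 2 — deliver 0→1: n1:part/t1/[-]
after 3 — deliver 1→0: ·
after 4 — timeout(0): n0:coor/t2/[-]
after 5 — timeout(0): n0:coor/t3/[-]
after 6 — deliver 1→0: ·
after 7 — deliver 0→2: n2:part/t1/[-]
after 8 — timeout(0): n0:coor/t4/[-]
after 9 — deliver 1→0: ·
after 10 — deliver 2→0: ·
after 11 — timeout(0): n0:coor/t5/[-]
after 12 — deliver 1→0: ·
after 13 — deliver 1→2: ·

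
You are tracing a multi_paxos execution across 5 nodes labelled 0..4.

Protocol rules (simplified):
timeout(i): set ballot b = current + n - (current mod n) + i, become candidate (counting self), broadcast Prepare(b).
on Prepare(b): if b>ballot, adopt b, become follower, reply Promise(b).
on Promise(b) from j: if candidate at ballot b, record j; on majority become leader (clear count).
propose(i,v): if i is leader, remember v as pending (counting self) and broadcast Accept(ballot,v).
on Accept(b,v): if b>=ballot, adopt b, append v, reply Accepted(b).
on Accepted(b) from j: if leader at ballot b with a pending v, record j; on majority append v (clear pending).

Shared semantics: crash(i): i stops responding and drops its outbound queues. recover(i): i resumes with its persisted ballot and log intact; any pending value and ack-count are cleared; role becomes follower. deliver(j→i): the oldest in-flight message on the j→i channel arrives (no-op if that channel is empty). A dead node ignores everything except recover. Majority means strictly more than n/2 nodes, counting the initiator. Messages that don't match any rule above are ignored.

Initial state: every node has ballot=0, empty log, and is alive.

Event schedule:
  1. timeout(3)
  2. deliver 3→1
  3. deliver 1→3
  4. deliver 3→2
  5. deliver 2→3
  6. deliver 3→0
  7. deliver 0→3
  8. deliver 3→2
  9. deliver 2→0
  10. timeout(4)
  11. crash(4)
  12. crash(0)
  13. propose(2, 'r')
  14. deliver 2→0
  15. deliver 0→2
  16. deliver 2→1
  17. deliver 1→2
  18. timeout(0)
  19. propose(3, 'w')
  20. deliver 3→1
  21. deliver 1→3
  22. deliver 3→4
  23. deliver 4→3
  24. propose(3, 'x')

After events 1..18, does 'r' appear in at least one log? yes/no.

no

[1] timeout(3) → N3(cand b8 [-])
[2] deliver 3→1 → N1(foll b8 [-])
[3] deliver 1→3 → ∅
[4] deliver 3→2 → N2(foll b8 [-])
[5] deliver 2→3 → N3(lead b8 [-])
[6] deliver 3→0 → N0(foll b8 [-])
[7] deliver 0→3 → ∅
[8] deliver 3→2 → ∅
[9] deliver 2→0 → ∅
[10] timeout(4) → N4(cand b9 [-])
[11] crash(4) → N4(✗cand b9 [-])
[12] crash(0) → N0(✗foll b8 [-])
[13] propose(2,'r') → ∅
[14] deliver 2→0 → ∅
[15] deliver 0→2 → ∅
[16] deliver 2→1 → ∅
[17] deliver 1→2 → ∅
[18] timeout(0) → ∅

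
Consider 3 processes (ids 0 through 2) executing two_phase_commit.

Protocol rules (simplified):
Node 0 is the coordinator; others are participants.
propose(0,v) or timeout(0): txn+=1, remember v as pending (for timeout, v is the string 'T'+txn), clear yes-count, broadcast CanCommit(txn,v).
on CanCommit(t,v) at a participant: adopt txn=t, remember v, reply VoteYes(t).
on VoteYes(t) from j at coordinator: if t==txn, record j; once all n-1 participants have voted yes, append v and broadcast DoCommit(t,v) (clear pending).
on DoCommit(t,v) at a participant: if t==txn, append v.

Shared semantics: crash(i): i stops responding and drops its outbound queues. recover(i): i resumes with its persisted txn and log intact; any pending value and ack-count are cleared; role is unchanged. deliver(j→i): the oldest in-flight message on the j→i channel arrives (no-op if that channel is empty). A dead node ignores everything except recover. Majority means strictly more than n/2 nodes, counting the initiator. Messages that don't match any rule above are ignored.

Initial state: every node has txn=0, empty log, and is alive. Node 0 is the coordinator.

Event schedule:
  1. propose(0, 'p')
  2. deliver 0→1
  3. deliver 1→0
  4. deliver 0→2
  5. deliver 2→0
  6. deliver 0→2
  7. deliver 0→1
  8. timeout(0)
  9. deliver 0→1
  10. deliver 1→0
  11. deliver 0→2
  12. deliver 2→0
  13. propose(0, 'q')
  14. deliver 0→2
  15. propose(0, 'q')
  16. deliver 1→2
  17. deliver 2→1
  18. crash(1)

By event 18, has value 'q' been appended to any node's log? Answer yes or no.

1. propose(0,'p'):  <0:coor t1 ->
2. deliver 0→1:  <1:part t1 ->
3. deliver 1→0:  nop
4. deliver 0→2:  <2:part t1 ->
5. deliver 2→0:  <0:coor t1 p>
6. deliver 0→2:  <2:part t1 p>
7. deliver 0→1:  <1:part t1 p>
8. timeout(0):  <0:coor t2 p>
9. deliver 0→1:  <1:part t2 p>
10. deliver 1→0:  nop
11. deliver 0→2:  <2:part t2 p>
12. deliver 2→0:  <0:coor t2 p,T2>
13. propose(0,'q'):  <0:coor t3 p,T2>
14. deliver 0→2:  <2:part t2 p,T2>
15. propose(0,'q'):  <0:coor t4 p,T2>
16. deliver 1→2:  nop
17. deliver 2→1:  nop
18. crash(1):  <1:✗part t2 p>

no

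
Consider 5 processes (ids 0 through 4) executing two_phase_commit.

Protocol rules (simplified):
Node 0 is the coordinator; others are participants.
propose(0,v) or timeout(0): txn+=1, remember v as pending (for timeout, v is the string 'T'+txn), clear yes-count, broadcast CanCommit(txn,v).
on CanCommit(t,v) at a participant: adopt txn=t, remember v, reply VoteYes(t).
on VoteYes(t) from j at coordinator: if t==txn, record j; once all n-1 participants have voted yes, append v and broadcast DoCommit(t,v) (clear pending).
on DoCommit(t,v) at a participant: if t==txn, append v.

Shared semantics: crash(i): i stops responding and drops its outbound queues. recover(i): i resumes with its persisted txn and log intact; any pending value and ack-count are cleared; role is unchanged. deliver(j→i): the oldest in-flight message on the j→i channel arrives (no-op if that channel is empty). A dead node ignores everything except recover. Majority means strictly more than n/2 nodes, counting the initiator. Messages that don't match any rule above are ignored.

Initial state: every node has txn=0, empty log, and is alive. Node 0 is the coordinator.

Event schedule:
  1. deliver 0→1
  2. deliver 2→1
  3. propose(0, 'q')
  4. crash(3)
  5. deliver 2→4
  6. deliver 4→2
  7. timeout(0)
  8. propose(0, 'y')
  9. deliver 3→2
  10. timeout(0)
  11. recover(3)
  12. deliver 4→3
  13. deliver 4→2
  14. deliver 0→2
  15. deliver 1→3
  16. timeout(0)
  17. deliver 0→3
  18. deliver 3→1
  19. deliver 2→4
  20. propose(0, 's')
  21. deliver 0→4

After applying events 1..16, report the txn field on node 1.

e1 deliver 0→1: ·
e2 deliver 2→1: ·
e3 propose(0,'q'): 0[coor,t=1,-]
e4 crash(3): 3[✗part,t=0,-]
e5 deliver 2→4: ·
e6 deliver 4→2: ·
e7 timeout(0): 0[coor,t=2,-]
e8 propose(0,'y'): 0[coor,t=3,-]
e9 deliver 3→2: ·
e10 timeout(0): 0[coor,t=4,-]
e11 recover(3): 3[part,t=0,-]
e12 deliver 4→3: ·
e13 deliver 4→2: ·
e14 deliver 0→2: 2[part,t=1,-]
e15 deliver 1→3: ·
e16 timeout(0): 0[coor,t=5,-]

0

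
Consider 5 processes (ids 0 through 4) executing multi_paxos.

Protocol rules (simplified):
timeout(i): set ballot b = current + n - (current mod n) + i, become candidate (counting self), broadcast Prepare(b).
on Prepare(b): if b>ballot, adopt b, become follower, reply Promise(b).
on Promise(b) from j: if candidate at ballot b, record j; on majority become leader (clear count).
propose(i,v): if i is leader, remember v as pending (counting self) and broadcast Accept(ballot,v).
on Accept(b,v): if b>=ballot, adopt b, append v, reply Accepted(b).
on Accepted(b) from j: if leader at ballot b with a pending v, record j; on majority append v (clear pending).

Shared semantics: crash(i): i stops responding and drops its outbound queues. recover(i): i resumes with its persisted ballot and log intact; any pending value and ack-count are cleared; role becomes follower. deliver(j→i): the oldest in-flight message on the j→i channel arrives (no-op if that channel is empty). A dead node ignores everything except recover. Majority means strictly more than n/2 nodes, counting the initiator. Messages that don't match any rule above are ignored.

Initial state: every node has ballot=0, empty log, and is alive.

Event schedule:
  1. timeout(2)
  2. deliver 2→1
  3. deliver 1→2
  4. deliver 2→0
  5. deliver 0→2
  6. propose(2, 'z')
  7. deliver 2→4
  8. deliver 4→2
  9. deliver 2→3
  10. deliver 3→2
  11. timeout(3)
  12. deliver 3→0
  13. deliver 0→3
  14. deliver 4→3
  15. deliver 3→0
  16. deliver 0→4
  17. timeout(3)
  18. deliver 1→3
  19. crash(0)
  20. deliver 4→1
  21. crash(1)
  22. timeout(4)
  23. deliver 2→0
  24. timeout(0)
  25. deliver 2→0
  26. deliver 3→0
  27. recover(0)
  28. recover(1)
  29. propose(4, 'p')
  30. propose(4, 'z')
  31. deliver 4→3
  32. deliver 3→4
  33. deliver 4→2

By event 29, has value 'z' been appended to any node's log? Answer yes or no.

no

[1] timeout(2) → N2(cand b7 [-])
[2] deliver 2→1 → N1(foll b7 [-])
[3] deliver 1→2 → ∅
[4] deliver 2→0 → N0(foll b7 [-])
[5] deliver 0→2 → N2(lead b7 [-])
[6] propose(2,'z') → ∅
[7] deliver 2→4 → N4(foll b7 [-])
[8] deliver 4→2 → ∅
[9] deliver 2→3 → N3(foll b7 [-])
[10] deliver 3→2 → ∅
[11] timeout(3) → N3(cand b13 [-])
[12] deliver 3→0 → N0(foll b13 [-])
[13] deliver 0→3 → ∅
[14] deliver 4→3 → ∅
[15] deliver 3→0 → ∅
[16] deliver 0→4 → ∅
[17] timeout(3) → N3(cand b18 [-])
[18] deliver 1→3 → ∅
[19] crash(0) → N0(✗foll b13 [-])
[20] deliver 4→1 → ∅
[21] crash(1) → N1(✗foll b7 [-])
[22] timeout(4) → N4(cand b14 [-])
[23] deliver 2→0 → ∅
[24] timeout(0) → ∅
[25] deliver 2→0 → ∅
[26] deliver 3→0 → ∅
[27] recover(0) → N0(foll b13 [-])
[28] recover(1) → N1(foll b7 [-])
[29] propose(4,'p') → ∅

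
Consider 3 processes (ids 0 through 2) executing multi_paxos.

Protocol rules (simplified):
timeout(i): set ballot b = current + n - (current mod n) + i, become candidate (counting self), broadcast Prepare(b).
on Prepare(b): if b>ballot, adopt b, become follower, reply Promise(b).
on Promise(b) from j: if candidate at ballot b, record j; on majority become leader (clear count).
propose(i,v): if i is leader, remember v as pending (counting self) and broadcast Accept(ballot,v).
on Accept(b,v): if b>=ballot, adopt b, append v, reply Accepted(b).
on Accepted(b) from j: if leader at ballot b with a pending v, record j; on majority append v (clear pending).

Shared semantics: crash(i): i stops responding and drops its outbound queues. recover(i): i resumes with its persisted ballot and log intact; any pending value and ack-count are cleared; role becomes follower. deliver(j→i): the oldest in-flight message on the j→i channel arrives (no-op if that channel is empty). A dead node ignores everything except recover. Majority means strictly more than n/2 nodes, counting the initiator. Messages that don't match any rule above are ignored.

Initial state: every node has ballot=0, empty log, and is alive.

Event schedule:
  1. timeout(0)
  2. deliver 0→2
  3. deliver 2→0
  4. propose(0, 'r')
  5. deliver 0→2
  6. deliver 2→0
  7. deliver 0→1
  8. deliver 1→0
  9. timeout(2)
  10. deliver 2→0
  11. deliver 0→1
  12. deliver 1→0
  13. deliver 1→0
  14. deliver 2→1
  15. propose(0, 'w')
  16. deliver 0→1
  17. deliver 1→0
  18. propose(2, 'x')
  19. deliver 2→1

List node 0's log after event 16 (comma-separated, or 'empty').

[1] timeout(0) → N0(cand b3 [-])
[2] deliver 0→2 → N2(foll b3 [-])
[3] deliver 2→0 → N0(lead b3 [-])
[4] propose(0,'r') → ∅
[5] deliver 0→2 → N2(foll b3 [r])
[6] deliver 2→0 → N0(lead b3 [r])
[7] deliver 0→1 → N1(foll b3 [-])
[8] deliver 1→0 → ∅
[9] timeout(2) → N2(cand b8 [r])
[10] deliver 2→0 → N0(foll b8 [r])
[11] deliver 0→1 → N1(foll b3 [r])
[12] deliver 1→0 → ∅
[13] deliver 1→0 → ∅
[14] deliver 2→1 → N1(foll b8 [r])
[15] propose(0,'w') → ∅
[16] deliver 0→1 → ∅

r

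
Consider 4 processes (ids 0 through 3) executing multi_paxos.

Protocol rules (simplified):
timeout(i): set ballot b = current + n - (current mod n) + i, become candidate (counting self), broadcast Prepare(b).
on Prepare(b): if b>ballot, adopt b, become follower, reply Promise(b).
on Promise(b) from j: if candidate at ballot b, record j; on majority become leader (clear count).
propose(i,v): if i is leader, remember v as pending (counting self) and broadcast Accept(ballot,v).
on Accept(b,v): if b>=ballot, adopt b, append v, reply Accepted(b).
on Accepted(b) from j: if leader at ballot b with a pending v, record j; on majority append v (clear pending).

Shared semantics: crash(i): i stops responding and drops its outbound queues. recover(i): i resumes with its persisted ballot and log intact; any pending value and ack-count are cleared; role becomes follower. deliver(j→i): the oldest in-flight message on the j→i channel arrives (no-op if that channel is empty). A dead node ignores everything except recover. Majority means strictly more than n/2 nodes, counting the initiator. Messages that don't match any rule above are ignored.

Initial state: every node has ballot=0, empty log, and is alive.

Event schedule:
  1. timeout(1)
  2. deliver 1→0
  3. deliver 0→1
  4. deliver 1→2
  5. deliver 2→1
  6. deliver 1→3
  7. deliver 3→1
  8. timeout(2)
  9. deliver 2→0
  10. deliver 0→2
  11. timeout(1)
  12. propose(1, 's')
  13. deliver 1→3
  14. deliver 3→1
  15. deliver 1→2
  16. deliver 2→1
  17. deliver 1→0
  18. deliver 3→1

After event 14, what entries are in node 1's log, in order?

empty

after 1 — timeout(1): n1:cand/b5/[-]
after 2 — deliver 1→0: n0:foll/b5/[-]
after 3 — deliver 0→1: ·
after 4 — deliver 1→2: n2:foll/b5/[-]
after 5 — deliver 2→1: n1:lead/b5/[-]
after 6 — deliver 1→3: n3:foll/b5/[-]
after 7 — deliver 3→1: ·
after 8 — timeout(2): n2:cand/b10/[-]
after 9 — deliver 2→0: n0:foll/b10/[-]
after 10 — deliver 0→2: ·
after 11 — timeout(1): n1:cand/b9/[-]
after 12 — propose(1,'s'): ·
after 13 — deliver 1→3: n3:foll/b9/[-]
after 14 — deliver 3→1: ·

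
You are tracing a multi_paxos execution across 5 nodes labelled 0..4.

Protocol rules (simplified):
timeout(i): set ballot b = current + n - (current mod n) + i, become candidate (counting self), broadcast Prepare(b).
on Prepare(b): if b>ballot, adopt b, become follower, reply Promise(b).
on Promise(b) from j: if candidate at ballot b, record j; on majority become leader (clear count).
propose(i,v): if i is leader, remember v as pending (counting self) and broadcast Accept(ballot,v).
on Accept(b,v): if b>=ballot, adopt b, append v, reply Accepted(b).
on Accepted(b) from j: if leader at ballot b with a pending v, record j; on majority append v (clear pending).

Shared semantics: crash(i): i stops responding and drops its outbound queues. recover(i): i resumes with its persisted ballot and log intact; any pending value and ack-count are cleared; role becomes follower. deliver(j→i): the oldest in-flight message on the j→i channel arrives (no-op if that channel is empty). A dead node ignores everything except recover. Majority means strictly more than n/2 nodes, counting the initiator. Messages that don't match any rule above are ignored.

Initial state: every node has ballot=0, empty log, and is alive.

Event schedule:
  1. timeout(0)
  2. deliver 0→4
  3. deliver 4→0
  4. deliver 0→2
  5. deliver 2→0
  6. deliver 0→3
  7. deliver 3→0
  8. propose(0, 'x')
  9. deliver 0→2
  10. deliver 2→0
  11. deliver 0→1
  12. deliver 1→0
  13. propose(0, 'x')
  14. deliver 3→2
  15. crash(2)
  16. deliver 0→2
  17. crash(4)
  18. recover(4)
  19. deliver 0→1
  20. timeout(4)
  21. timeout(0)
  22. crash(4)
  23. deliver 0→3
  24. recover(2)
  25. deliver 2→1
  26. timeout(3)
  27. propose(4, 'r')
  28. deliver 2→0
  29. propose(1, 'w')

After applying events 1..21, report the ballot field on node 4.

e1 timeout(0): 0[cand,b=5,-]
e2 deliver 0→4: 4[foll,b=5,-]
e3 deliver 4→0: ·
e4 deliver 0→2: 2[foll,b=5,-]
e5 deliver 2→0: 0[lead,b=5,-]
e6 deliver 0→3: 3[foll,b=5,-]
e7 deliver 3→0: ·
e8 propose(0,'x'): ·
e9 deliver 0→2: 2[foll,b=5,x]
e10 deliver 2→0: ·
e11 deliver 0→1: 1[foll,b=5,-]
e12 deliver 1→0: ·
e13 propose(0,'x'): ·
e14 deliver 3→2: ·
e15 crash(2): 2[✗foll,b=5,x]
e16 deliver 0→2: ·
e17 crash(4): 4[✗foll,b=5,-]
e18 recover(4): 4[foll,b=5,-]
e19 deliver 0→1: 1[foll,b=5,x]
e20 timeout(4): 4[cand,b=14,-]
e21 timeout(0): 0[cand,b=10,-]

14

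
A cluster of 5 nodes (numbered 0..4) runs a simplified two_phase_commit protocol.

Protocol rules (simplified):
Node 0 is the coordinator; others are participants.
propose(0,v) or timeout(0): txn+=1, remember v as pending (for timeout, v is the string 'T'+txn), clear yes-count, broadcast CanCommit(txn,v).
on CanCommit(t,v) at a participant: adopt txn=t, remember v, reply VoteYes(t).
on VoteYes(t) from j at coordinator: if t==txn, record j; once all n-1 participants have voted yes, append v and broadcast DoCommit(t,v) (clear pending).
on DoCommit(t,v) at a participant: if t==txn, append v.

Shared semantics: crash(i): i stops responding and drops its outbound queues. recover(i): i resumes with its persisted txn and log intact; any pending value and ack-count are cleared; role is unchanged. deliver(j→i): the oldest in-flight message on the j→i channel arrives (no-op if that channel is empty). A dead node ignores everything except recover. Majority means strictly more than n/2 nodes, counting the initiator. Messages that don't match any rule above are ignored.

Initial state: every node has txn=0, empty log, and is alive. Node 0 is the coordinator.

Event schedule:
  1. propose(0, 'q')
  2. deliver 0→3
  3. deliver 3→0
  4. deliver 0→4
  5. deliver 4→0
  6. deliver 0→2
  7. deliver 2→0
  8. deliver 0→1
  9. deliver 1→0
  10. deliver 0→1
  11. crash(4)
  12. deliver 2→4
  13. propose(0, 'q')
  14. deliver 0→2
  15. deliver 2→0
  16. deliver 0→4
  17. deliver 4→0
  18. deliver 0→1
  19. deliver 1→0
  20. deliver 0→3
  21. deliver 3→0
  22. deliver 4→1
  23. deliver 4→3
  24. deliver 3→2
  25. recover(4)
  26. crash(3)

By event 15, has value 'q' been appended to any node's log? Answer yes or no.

yes

step 1 propose(0,'q'): 0={coor,t=1,log=-}
step 2 deliver 0→3: 3={part,t=1,log=-}
step 3 deliver 3→0: —
step 4 deliver 0→4: 4={part,t=1,log=-}
step 5 deliver 4→0: —
step 6 deliver 0→2: 2={part,t=1,log=-}
step 7 deliver 2→0: —
step 8 deliver 0→1: 1={part,t=1,log=-}
step 9 deliver 1→0: 0={coor,t=1,log=q}
step 10 deliver 0→1: 1={part,t=1,log=q}
step 11 crash(4): 4={✗part,t=1,log=-}
step 12 deliver 2→4: —
step 13 propose(0,'q'): 0={coor,t=2,log=q}
step 14 deliver 0→2: 2={part,t=1,log=q}
step 15 deliver 2→0: —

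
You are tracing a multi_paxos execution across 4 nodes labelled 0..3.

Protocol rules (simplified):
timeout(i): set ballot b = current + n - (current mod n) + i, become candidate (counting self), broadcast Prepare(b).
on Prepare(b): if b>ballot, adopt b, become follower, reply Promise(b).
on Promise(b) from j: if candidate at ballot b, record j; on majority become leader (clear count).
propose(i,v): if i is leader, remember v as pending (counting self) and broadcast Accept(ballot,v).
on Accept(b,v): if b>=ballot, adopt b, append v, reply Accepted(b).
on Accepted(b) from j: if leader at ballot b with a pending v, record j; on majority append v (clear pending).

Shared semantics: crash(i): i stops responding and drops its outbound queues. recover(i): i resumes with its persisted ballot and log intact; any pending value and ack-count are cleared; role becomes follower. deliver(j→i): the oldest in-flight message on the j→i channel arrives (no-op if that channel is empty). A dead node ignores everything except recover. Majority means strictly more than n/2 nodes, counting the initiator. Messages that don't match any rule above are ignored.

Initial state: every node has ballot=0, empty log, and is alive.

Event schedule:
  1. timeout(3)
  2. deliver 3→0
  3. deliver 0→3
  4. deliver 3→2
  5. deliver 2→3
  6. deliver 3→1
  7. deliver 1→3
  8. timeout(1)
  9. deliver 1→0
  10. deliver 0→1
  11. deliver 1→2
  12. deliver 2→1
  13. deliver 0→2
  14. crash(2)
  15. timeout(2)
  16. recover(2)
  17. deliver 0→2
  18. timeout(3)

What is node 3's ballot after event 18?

after 1 — timeout(3): n3:cand/b7/[-]
after 2 — deliver 3→0: n0:foll/b7/[-]
after 3 — deliver 0→3: ·
after 4 — deliver 3→2: n2:foll/b7/[-]
after 5 — deliver 2→3: n3:lead/b7/[-]
after 6 — deliver 3→1: n1:foll/b7/[-]
after 7 — deliver 1→3: ·
after 8 — timeout(1): n1:cand/b9/[-]
after 9 — deliver 1→0: n0:foll/b9/[-]
after 10 — deliver 0→1: ·
after 11 — deliver 1→2: n2:foll/b9/[-]
after 12 — deliver 2→1: n1:lead/b9/[-]
after 13 — deliver 0→2: ·
after 14 — crash(2): n2:✗foll/b9/[-]
after 15 — timeout(2): ·
after 16 — recover(2): n2:foll/b9/[-]
after 17 — deliver 0→2: ·
after 18 — timeout(3): n3:cand/b11/[-]

11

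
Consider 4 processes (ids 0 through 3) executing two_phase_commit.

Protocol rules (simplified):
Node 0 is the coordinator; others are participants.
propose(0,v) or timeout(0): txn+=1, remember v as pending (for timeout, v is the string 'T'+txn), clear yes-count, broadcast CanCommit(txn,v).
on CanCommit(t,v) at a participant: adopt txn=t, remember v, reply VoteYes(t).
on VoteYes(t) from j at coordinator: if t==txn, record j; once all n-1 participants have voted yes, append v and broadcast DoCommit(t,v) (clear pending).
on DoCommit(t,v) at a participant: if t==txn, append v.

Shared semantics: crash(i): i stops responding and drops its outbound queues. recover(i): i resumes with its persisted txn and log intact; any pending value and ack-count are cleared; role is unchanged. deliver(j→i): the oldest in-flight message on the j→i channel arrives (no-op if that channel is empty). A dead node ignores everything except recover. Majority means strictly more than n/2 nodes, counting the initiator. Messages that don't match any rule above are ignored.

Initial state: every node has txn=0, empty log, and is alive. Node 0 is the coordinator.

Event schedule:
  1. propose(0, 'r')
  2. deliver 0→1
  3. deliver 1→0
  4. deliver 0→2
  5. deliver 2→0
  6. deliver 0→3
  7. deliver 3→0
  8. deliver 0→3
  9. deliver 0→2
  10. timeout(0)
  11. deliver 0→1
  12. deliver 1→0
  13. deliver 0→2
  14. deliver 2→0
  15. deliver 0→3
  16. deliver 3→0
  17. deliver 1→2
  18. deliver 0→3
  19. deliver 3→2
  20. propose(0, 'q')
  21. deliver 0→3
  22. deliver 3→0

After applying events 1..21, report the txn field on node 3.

3

1. propose(0,'r'):  <0:coor t1 ->
2. deliver 0→1:  <1:part t1 ->
3. deliver 1→0:  nop
4. deliver 0→2:  <2:part t1 ->
5. deliver 2→0:  nop
6. deliver 0→3:  <3:part t1 ->
7. deliver 3→0:  <0:coor t1 r>
8. deliver 0→3:  <3:part t1 r>
9. deliver 0→2:  <2:part t1 r>
10. timeout(0):  <0:coor t2 r>
11. deliver 0→1:  <1:part t1 r>
12. deliver 1→0:  nop
13. deliver 0→2:  <2:part t2 r>
14. deliver 2→0:  nop
15. deliver 0→3:  <3:part t2 r>
16. deliver 3→0:  nop
17. deliver 1→2:  nop
18. deliver 0→3:  nop
19. deliver 3→2:  nop
20. propose(0,'q'):  <0:coor t3 r>
21. deliver 0→3:  <3:part t3 r>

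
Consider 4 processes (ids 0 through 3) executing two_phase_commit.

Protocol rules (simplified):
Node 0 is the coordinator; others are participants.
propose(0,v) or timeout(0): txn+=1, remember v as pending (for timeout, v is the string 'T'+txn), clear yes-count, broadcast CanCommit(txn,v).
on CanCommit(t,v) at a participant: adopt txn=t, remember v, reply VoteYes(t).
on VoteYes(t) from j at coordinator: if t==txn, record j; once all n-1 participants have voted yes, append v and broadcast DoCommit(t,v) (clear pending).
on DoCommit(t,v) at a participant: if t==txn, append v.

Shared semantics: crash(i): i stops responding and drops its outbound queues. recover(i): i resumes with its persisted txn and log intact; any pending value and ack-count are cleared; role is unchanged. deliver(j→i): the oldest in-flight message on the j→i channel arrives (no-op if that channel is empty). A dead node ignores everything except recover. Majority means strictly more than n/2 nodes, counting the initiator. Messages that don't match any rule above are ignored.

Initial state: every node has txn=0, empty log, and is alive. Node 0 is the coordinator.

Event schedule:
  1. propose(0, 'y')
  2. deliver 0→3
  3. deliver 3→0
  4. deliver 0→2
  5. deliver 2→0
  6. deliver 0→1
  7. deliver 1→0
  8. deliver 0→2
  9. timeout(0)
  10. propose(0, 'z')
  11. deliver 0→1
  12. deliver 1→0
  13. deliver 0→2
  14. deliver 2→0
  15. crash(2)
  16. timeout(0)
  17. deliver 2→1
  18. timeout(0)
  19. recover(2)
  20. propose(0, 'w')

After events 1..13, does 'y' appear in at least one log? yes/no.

yes

1. propose(0,'y'):  <0:coor t1 ->
2. deliver 0→3:  <3:part t1 ->
3. deliver 3→0:  nop
4. deliver 0→2:  <2:part t1 ->
5. deliver 2→0:  nop
6. deliver 0→1:  <1:part t1 ->
7. deliver 1→0:  <0:coor t1 y>
8. deliver 0→2:  <2:part t1 y>
9. timeout(0):  <0:coor t2 y>
10. propose(0,'z'):  <0:coor t3 y>
11. deliver 0→1:  <1:part t1 y>
12. deliver 1→0:  nop
13. deliver 0→2:  <2:part t2 y>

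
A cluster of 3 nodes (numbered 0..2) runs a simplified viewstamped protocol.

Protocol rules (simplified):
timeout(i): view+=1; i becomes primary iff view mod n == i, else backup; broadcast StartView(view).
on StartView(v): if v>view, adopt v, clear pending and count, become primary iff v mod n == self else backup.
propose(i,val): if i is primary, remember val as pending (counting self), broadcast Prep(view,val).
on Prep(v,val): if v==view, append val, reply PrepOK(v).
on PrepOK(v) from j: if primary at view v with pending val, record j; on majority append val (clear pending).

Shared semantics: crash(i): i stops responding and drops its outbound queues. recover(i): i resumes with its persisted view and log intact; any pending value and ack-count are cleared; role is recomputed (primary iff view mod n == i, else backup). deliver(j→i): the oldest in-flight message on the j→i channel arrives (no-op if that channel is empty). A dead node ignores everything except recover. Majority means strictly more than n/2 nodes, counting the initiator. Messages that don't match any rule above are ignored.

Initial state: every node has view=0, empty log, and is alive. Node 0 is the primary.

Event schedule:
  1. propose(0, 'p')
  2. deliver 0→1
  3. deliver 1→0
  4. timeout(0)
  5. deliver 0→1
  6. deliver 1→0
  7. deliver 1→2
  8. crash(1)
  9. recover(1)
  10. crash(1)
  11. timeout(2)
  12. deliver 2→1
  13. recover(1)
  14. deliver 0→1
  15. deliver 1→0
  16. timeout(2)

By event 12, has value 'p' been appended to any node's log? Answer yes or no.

1. propose(0,'p'):  nop
2. deliver 0→1:  <1:back v0 p>
3. deliver 1→0:  <0:prim v0 p>
4. timeout(0):  <0:back v1 p>
5. deliver 0→1:  <1:prim v1 p>
6. deliver 1→0:  nop
7. deliver 1→2:  nop
8. crash(1):  <1:✗prim v1 p>
9. recover(1):  <1:prim v1 p>
10. crash(1):  <1:✗prim v1 p>
11. timeout(2):  <2:back v1 ->
12. deliver 2→1:  nop

yes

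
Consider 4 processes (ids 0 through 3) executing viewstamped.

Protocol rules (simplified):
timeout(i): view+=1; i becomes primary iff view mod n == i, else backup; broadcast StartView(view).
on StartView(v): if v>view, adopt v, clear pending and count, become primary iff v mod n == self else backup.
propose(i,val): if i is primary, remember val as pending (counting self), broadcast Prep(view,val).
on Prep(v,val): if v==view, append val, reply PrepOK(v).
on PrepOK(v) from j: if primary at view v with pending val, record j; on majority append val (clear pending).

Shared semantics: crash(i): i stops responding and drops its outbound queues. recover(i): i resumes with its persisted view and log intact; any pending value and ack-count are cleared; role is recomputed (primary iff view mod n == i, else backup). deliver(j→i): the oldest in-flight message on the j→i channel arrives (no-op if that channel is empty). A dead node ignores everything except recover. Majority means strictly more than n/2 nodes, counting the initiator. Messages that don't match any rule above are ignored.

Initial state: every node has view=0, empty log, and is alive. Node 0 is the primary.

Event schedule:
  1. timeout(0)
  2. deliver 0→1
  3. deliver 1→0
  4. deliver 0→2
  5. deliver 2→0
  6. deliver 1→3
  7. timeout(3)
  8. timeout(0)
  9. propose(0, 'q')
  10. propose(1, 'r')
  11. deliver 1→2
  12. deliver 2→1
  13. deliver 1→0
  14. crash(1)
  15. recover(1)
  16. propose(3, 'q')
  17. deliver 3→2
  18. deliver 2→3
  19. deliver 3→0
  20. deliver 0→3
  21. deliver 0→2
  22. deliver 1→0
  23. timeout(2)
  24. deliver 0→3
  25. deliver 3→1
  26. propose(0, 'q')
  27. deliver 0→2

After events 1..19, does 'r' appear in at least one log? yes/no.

1. timeout(0):  <0:back v1 ->
2. deliver 0→1:  <1:prim v1 ->
3. deliver 1→0:  nop
4. deliver 0→2:  <2:back v1 ->
5. deliver 2→0:  nop
6. deliver 1→3:  nop
7. timeout(3):  <3:back v1 ->
8. timeout(0):  <0:back v2 ->
9. propose(0,'q'):  nop
10. propose(1,'r'):  nop
11. deliver 1→2:  <2:back v1 r>
12. deliver 2→1:  nop
13. deliver 1→0:  nop
14. crash(1):  <1:✗prim v1 ->
15. recover(1):  <1:prim v1 ->
16. propose(3,'q'):  nop
17. deliver 3→2:  nop
18. deliver 2→3:  nop
19. deliver 3→0:  nop

yes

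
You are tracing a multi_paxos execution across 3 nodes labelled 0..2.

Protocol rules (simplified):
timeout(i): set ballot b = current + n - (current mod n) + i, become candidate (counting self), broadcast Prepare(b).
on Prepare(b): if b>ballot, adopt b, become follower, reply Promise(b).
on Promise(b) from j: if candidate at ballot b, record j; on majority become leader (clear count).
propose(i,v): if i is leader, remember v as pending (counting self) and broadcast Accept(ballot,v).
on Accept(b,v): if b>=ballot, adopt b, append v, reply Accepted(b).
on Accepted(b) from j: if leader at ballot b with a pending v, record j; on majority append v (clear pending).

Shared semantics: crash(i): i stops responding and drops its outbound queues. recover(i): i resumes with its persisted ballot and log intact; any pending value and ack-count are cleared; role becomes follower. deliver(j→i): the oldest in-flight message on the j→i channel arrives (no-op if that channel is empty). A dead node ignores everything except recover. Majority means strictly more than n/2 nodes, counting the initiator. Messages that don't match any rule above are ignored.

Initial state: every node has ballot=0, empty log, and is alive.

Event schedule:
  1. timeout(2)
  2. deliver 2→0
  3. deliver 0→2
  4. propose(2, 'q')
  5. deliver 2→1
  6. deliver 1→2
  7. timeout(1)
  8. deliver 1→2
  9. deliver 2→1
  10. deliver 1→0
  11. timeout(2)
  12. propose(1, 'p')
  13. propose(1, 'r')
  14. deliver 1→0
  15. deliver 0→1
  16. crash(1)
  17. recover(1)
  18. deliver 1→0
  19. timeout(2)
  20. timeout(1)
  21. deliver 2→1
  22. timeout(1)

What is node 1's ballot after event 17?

7

1. timeout(2):  <2:cand b5 ->
2. deliver 2→0:  <0:foll b5 ->
3. deliver 0→2:  <2:lead b5 ->
4. propose(2,'q'):  nop
5. deliver 2→1:  <1:foll b5 ->
6. deliver 1→2:  nop
7. timeout(1):  <1:cand b7 ->
8. deliver 1→2:  <2:foll b7 ->
9. deliver 2→1:  nop
10. deliver 1→0:  <0:foll b7 ->
11. timeout(2):  <2:cand b11 ->
12. propose(1,'p'):  nop
13. propose(1,'r'):  nop
14. deliver 1→0:  nop
15. deliver 0→1:  <1:lead b7 ->
16. crash(1):  <1:✗lead b7 ->
17. recover(1):  <1:foll b7 ->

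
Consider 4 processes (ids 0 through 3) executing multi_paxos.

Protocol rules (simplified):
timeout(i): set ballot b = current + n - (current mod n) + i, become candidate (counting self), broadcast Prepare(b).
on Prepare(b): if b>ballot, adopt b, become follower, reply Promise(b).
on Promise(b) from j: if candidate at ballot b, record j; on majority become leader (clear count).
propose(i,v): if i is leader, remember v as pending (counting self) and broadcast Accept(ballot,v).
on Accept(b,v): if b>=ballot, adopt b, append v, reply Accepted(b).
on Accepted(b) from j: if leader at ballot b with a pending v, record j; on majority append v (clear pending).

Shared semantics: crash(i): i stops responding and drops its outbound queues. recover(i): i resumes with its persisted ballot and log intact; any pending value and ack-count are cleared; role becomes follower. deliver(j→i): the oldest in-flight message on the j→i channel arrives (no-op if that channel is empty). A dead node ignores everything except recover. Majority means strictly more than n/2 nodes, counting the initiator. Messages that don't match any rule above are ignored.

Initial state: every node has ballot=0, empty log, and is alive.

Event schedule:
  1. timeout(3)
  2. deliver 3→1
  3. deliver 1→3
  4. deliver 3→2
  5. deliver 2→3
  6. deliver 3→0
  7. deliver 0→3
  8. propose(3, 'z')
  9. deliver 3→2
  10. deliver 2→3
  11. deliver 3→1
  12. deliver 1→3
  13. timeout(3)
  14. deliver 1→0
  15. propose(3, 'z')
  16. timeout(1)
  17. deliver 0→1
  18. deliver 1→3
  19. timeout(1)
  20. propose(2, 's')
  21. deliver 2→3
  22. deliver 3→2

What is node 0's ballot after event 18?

e1 timeout(3): 3[cand,b=7,-]
e2 deliver 3→1: 1[foll,b=7,-]
e3 deliver 1→3: ·
e4 deliver 3→2: 2[foll,b=7,-]
e5 deliver 2→3: 3[lead,b=7,-]
e6 deliver 3→0: 0[foll,b=7,-]
e7 deliver 0→3: ·
e8 propose(3,'z'): ·
e9 deliver 3→2: 2[foll,b=7,z]
e10 deliver 2→3: ·
e11 deliver 3→1: 1[foll,b=7,z]
e12 deliver 1→3: 3[lead,b=7,z]
e13 timeout(3): 3[cand,b=11,z]
e14 deliver 1→0: ·
e15 propose(3,'z'): ·
e16 timeout(1): 1[cand,b=9,z]
e17 deliver 0→1: ·
e18 deliver 1→3: ·

7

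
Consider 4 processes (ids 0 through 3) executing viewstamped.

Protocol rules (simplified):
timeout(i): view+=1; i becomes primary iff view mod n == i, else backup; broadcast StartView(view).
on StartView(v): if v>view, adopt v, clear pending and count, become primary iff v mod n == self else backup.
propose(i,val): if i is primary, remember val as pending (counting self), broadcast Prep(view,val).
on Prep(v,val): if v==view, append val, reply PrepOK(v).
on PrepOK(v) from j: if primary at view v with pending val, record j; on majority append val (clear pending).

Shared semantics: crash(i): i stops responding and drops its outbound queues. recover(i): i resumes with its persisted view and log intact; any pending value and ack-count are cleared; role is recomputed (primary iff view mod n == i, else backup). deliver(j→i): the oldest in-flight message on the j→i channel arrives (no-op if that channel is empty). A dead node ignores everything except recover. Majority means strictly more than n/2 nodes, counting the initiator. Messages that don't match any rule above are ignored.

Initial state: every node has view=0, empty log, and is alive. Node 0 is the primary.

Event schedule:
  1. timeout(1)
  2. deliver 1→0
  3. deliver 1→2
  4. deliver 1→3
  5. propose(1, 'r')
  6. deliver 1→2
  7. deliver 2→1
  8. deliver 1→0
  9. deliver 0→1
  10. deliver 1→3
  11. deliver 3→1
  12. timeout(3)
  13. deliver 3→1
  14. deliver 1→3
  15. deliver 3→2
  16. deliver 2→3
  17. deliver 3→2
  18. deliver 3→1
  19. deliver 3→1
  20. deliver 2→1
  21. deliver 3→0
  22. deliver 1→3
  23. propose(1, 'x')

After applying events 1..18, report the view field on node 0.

after 1 — timeout(1): n1:prim/v1/[-]
after 2 — deliver 1→0: n0:back/v1/[-]
after 3 — deliver 1→2: n2:back/v1/[-]
after 4 — deliver 1→3: n3:back/v1/[-]
after 5 — propose(1,'r'): ·
after 6 — deliver 1→2: n2:back/v1/[r]
after 7 — deliver 2→1: ·
after 8 — deliver 1→0: n0:back/v1/[r]
after 9 — deliver 0→1: n1:prim/v1/[r]
after 10 — deliver 1→3: n3:back/v1/[r]
after 11 — deliver 3→1: ·
after 12 — timeout(3): n3:back/v2/[r]
after 13 — deliver 3→1: n1:back/v2/[r]
after 14 — deliver 1→3: ·
after 15 — deliver 3→2: n2:prim/v2/[r]
after 16 — deliver 2→3: ·
after 17 — deliver 3→2: ·
after 18 — deliver 3→1: ·

1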